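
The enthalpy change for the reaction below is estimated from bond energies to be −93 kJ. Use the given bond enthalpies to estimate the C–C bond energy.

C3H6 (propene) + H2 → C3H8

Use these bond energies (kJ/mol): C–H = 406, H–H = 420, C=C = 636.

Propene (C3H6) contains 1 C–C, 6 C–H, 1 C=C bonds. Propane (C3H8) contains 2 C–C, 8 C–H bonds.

Let D be the C–C bond energy.
Σ(broken) = 1×D + 6×406 + 1×636 + 1×420 = 3492 + D
Σ(formed) = 2×D + 8×406 = 3248 + 2D
ΔH = Σ(broken) − Σ(formed) = (3492 + D) − (3248 + 2D) = +244 − D
Setting this equal to −93 kJ gives D = 337 kJ/mol.

D(C–C) ≈ 337 kJ/mol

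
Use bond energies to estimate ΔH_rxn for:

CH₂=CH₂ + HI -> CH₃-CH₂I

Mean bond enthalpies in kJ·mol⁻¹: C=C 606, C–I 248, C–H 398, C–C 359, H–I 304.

ΔH ≈ −95 kJ

Bonds broken (reactants):
  C–H: 4 × 398 = 1592
  C=C: 1 × 606 = 606
  H–I: 1 × 304 = 304
  Σ(broken) = 2502 kJ
Bonds formed (products):
  C–C: 1 × 359 = 359
  C–H: 5 × 398 = 1990
  C–I: 1 × 248 = 248
  Σ(formed) = 2597 kJ
ΔH = Σ(broken) − Σ(formed) = 2502 − 2597 = −95 kJ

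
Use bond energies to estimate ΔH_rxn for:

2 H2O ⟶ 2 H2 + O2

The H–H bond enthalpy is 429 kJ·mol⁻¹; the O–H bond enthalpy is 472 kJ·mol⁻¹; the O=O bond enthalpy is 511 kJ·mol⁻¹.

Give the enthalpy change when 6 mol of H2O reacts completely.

Bonds broken (reactants):
  O–H: 4 × 472 = 1888
  Σ(broken) = 1888 kJ
Bonds formed (products):
  H–H: 2 × 429 = 858
  O=O: 1 × 511 = 511
  Σ(formed) = 1369 kJ
ΔH = Σ(broken) − Σ(formed) = 1888 − 1369 = +519 kJ
For 3× the reaction as written: 3 × (+519) = +1557 kJ

ΔH = +1557 kJ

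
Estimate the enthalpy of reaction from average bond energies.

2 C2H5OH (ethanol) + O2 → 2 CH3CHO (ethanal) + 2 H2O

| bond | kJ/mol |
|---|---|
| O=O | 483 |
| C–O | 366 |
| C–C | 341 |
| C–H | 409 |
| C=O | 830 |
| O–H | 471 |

Bonds broken (reactants):
  C–C: 2 × 341 = 682
  C–H: 10 × 409 = 4090
  C–O: 2 × 366 = 732
  O–H: 2 × 471 = 942
  O=O: 1 × 483 = 483
  Σ(broken) = 6929 kJ
Bonds formed (products):
  C–C: 2 × 341 = 682
  C–H: 8 × 409 = 3272
  C=O: 2 × 830 = 1660
  O–H: 4 × 471 = 1884
  Σ(formed) = 7498 kJ
ΔH = Σ(broken) − Σ(formed) = 6929 − 7498 = −569 kJ

ΔH ≈ −569 kJ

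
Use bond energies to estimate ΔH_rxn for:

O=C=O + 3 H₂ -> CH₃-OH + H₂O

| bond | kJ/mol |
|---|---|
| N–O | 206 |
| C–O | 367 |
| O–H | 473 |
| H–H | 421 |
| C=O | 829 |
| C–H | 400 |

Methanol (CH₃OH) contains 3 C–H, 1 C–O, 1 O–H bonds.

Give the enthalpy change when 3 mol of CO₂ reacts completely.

Bonds broken (reactants):
  C=O: 2 × 829 = 1658
  H–H: 3 × 421 = 1263
  Σ(broken) = 2921 kJ
Bonds formed (products):
  C–H: 3 × 400 = 1200
  C–O: 1 × 367 = 367
  O–H: 3 × 473 = 1419
  Σ(formed) = 2986 kJ
ΔH = Σ(broken) − Σ(formed) = 2921 − 2986 = −65 kJ
For 3× the reaction as written: 3 × (−65) = −195 kJ

ΔH = −195 kJ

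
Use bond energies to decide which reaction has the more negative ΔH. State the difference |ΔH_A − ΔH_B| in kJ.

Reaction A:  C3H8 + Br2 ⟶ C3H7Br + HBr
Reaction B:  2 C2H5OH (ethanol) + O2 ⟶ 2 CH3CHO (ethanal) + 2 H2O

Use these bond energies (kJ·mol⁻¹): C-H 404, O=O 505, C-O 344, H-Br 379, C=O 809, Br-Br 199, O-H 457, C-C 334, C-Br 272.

Reaction B, by 483 kJ

Reaction A:
  Bonds broken (reactants):
    Br-Br: 1 × 199 = 199
    C-C: 2 × 334 = 668
    C-H: 8 × 404 = 3232
    Σ(broken) = 4099 kJ
  Bonds formed (products):
    C-Br: 1 × 272 = 272
    C-C: 2 × 334 = 668
    C-H: 7 × 404 = 2828
    H-Br: 1 × 379 = 379
    Σ(formed) = 4147 kJ
  ΔH_A = 4099 − 4147 = −48 kJ
Reaction B:
  Bonds broken (reactants):
    C-C: 2 × 334 = 668
    C-H: 10 × 404 = 4040
    C-O: 2 × 344 = 688
    O-H: 2 × 457 = 914
    O=O: 1 × 505 = 505
    Σ(broken) = 6815 kJ
  Bonds formed (products):
    C-C: 2 × 334 = 668
    C-H: 8 × 404 = 3232
    C=O: 2 × 809 = 1618
    O-H: 4 × 457 = 1828
    Σ(formed) = 7346 kJ
  ΔH_B = 6815 − 7346 = −531 kJ
ΔH_A − ΔH_B = +483 kJ, so reaction B has the more negative ΔH; |ΔH_A − ΔH_B| = 483 kJ.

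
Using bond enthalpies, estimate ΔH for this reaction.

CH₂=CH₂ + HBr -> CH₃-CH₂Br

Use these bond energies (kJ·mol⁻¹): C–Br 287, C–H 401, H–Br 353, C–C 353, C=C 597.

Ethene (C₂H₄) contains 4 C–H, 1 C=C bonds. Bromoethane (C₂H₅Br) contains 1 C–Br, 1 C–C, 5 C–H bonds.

ΔH ≈ −91 kJ

Bonds broken (reactants):
  C–H: 4 × 401 = 1604
  C=C: 1 × 597 = 597
  H–Br: 1 × 353 = 353
  Σ(broken) = 2554 kJ
Bonds formed (products):
  C–Br: 1 × 287 = 287
  C–C: 1 × 353 = 353
  C–H: 5 × 401 = 2005
  Σ(formed) = 2645 kJ
ΔH = Σ(broken) − Σ(formed) = 2554 − 2645 = −91 kJ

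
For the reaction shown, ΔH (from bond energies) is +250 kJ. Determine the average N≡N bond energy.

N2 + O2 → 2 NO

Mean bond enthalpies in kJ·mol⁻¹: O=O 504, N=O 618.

Let D be the N≡N bond energy.
Σ(broken) = 1×D + 1×504 = 504 + D
Σ(formed) = 2×618 = 1236
ΔH = Σ(broken) − Σ(formed) = (504 + D) − (1236) = −732 + D
Setting this equal to +250 kJ gives D = 982 kJ/mol.

D(N≡N) ≈ 982 kJ/mol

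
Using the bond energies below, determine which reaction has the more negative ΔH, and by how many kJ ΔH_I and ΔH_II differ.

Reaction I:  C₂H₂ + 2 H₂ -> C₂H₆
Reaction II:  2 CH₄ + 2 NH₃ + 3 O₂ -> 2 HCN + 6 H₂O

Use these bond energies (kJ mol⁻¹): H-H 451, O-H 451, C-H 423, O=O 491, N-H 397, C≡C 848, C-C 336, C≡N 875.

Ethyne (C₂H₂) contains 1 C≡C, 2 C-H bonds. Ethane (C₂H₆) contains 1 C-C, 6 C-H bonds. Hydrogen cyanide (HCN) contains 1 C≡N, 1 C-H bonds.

Reaction I:
  Bonds broken (reactants):
    C≡C: 1 × 848 = 848
    C-H: 2 × 423 = 846
    H-H: 2 × 451 = 902
    Σ(broken) = 2596 kJ
  Bonds formed (products):
    C-C: 1 × 336 = 336
    C-H: 6 × 423 = 2538
    Σ(formed) = 2874 kJ
  ΔH_I = 2596 − 2874 = −278 kJ
Reaction II:
  Bonds broken (reactants):
    C-H: 8 × 423 = 3384
    N-H: 6 × 397 = 2382
    O=O: 3 × 491 = 1473
    Σ(broken) = 7239 kJ
  Bonds formed (products):
    C≡N: 2 × 875 = 1750
    C-H: 2 × 423 = 846
    O-H: 12 × 451 = 5412
    Σ(formed) = 8008 kJ
  ΔH_II = 7239 − 8008 = −769 kJ
ΔH_I − ΔH_II = +491 kJ, so reaction II has the more negative ΔH; |ΔH_I − ΔH_II| = 491 kJ.

Reaction II, by 491 kJ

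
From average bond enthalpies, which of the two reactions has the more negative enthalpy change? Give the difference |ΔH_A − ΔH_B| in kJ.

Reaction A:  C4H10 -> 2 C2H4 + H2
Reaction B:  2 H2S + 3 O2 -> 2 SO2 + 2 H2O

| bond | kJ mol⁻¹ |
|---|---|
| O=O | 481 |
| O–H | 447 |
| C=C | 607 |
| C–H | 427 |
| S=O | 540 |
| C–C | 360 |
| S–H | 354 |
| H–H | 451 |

Reaction B, by 1358 kJ

Reaction A:
  Bonds broken (reactants):
    C–C: 3 × 360 = 1080
    C–H: 10 × 427 = 4270
    Σ(broken) = 5350 kJ
  Bonds formed (products):
    C–H: 8 × 427 = 3416
    C=C: 2 × 607 = 1214
    H–H: 1 × 451 = 451
    Σ(formed) = 5081 kJ
  ΔH_A = 5350 − 5081 = +269 kJ
Reaction B:
  Bonds broken (reactants):
    O=O: 3 × 481 = 1443
    S–H: 4 × 354 = 1416
    Σ(broken) = 2859 kJ
  Bonds formed (products):
    O–H: 4 × 447 = 1788
    S=O: 4 × 540 = 2160
    Σ(formed) = 3948 kJ
  ΔH_B = 2859 − 3948 = −1089 kJ
ΔH_A − ΔH_B = +1358 kJ, so reaction B has the more negative ΔH; |ΔH_A − ΔH_B| = 1358 kJ.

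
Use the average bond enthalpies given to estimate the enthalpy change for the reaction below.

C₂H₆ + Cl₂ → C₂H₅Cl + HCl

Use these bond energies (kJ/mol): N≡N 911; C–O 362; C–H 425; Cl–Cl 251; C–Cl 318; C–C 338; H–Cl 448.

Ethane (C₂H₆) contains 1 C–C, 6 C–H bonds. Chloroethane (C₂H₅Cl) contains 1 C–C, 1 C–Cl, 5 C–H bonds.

ΔH ≈ −90 kJ

Bonds broken (reactants):
  C–C: 1 × 338 = 338
  C–H: 6 × 425 = 2550
  Cl–Cl: 1 × 251 = 251
  Σ(broken) = 3139 kJ
Bonds formed (products):
  C–C: 1 × 338 = 338
  C–Cl: 1 × 318 = 318
  C–H: 5 × 425 = 2125
  H–Cl: 1 × 448 = 448
  Σ(formed) = 3229 kJ
ΔH = Σ(broken) − Σ(formed) = 3139 − 3229 = −90 kJ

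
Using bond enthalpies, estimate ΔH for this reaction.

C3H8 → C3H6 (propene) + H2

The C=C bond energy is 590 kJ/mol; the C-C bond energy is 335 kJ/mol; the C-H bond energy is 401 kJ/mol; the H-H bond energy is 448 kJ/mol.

Bonds broken (reactants):
  C-C: 2 × 335 = 670
  C-H: 8 × 401 = 3208
  Σ(broken) = 3878 kJ
Bonds formed (products):
  C-C: 1 × 335 = 335
  C-H: 6 × 401 = 2406
  C=C: 1 × 590 = 590
  H-H: 1 × 448 = 448
  Σ(formed) = 3779 kJ
ΔH = Σ(broken) − Σ(formed) = 3878 − 3779 = +99 kJ

ΔH ≈ +99 kJ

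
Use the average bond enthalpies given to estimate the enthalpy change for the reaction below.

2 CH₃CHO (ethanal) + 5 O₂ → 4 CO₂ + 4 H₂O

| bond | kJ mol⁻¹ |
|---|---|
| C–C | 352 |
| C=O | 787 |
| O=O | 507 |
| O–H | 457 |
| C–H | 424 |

Bonds broken (reactants):
  C–C: 2 × 352 = 704
  C–H: 8 × 424 = 3392
  C=O: 2 × 787 = 1574
  O=O: 5 × 507 = 2535
  Σ(broken) = 8205 kJ
Bonds formed (products):
  C=O: 8 × 787 = 6296
  O–H: 8 × 457 = 3656
  Σ(formed) = 9952 kJ
ΔH = Σ(broken) − Σ(formed) = 8205 − 9952 = −1747 kJ

ΔH ≈ −1747 kJ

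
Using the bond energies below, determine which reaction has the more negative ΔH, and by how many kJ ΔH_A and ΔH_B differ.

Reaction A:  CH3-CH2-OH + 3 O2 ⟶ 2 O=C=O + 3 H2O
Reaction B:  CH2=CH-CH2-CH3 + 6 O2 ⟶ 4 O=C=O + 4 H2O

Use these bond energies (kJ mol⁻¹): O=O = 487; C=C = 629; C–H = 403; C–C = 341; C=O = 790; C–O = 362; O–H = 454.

Reaction B, by 1244 kJ

Reaction A:
  Bonds broken (reactants):
    C–C: 1 × 341 = 341
    C–H: 5 × 403 = 2015
    C–O: 1 × 362 = 362
    O–H: 1 × 454 = 454
    O=O: 3 × 487 = 1461
    Σ(broken) = 4633 kJ
  Bonds formed (products):
    C=O: 4 × 790 = 3160
    O–H: 6 × 454 = 2724
    Σ(formed) = 5884 kJ
  ΔH_A = 4633 − 5884 = −1251 kJ
Reaction B:
  Bonds broken (reactants):
    C–C: 2 × 341 = 682
    C–H: 8 × 403 = 3224
    C=C: 1 × 629 = 629
    O=O: 6 × 487 = 2922
    Σ(broken) = 7457 kJ
  Bonds formed (products):
    C=O: 8 × 790 = 6320
    O–H: 8 × 454 = 3632
    Σ(formed) = 9952 kJ
  ΔH_B = 7457 − 9952 = −2495 kJ
ΔH_A − ΔH_B = +1244 kJ, so reaction B has the more negative ΔH; |ΔH_A − ΔH_B| = 1244 kJ.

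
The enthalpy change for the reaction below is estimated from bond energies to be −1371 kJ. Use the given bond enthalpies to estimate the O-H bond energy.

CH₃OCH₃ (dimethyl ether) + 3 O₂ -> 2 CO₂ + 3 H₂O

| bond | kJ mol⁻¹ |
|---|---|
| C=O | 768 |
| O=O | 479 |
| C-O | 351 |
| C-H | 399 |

D(O-H) ≈ 472 kJ/mol

Let D be the O-H bond energy.
Σ(broken) = 6×399 + 2×351 + 3×479 = 4533
Σ(formed) = 4×768 + 6×D = 3072 + 6D
ΔH = Σ(broken) − Σ(formed) = (4533) − (3072 + 6D) = +1461 − 6D
Setting this equal to −1371 kJ gives 6D = 2832, so D = 472 kJ/mol.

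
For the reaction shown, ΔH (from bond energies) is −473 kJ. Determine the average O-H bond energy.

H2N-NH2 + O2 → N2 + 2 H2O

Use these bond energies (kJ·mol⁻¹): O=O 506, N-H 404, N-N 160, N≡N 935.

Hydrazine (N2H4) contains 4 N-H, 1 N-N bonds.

Let D be the O-H bond energy.
Σ(broken) = 4×404 + 1×160 + 1×506 = 2282
Σ(formed) = 1×935 + 4×D = 935 + 4D
ΔH = Σ(broken) − Σ(formed) = (2282) − (935 + 4D) = +1347 − 4D
Setting this equal to −473 kJ gives 4D = 1820, so D = 455 kJ/mol.

D(O-H) ≈ 455 kJ/mol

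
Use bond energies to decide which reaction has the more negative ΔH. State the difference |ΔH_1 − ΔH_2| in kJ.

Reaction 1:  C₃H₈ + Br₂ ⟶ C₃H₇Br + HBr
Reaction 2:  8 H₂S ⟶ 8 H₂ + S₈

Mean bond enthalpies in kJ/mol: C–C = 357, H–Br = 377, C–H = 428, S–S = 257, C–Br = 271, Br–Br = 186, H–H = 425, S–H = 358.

Reaction 1, by 306 kJ

Reaction 1:
  Bonds broken (reactants):
    Br–Br: 1 × 186 = 186
    C–C: 2 × 357 = 714
    C–H: 8 × 428 = 3424
    Σ(broken) = 4324 kJ
  Bonds formed (products):
    C–Br: 1 × 271 = 271
    C–C: 2 × 357 = 714
    C–H: 7 × 428 = 2996
    H–Br: 1 × 377 = 377
    Σ(formed) = 4358 kJ
  ΔH_1 = 4324 − 4358 = −34 kJ
Reaction 2:
  Bonds broken (reactants):
    S–H: 16 × 358 = 5728
    Σ(broken) = 5728 kJ
  Bonds formed (products):
    H–H: 8 × 425 = 3400
    S–S: 8 × 257 = 2056
    Σ(formed) = 5456 kJ
  ΔH_2 = 5728 − 5456 = +272 kJ
ΔH_1 − ΔH_2 = −306 kJ, so reaction 1 has the more negative ΔH; |ΔH_1 − ΔH_2| = 306 kJ.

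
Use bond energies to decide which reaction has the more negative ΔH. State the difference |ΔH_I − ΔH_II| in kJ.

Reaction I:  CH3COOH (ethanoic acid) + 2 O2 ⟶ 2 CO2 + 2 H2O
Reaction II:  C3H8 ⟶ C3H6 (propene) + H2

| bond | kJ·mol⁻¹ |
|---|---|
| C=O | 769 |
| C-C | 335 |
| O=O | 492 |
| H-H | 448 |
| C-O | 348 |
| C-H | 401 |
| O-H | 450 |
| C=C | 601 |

Reaction I:
  Bonds broken (reactants):
    C-C: 1 × 335 = 335
    C-H: 3 × 401 = 1203
    C-O: 1 × 348 = 348
    C=O: 1 × 769 = 769
    O-H: 1 × 450 = 450
    O=O: 2 × 492 = 984
    Σ(broken) = 4089 kJ
  Bonds formed (products):
    C=O: 4 × 769 = 3076
    O-H: 4 × 450 = 1800
    Σ(formed) = 4876 kJ
  ΔH_I = 4089 − 4876 = −787 kJ
Reaction II:
  Bonds broken (reactants):
    C-C: 2 × 335 = 670
    C-H: 8 × 401 = 3208
    Σ(broken) = 3878 kJ
  Bonds formed (products):
    C-C: 1 × 335 = 335
    C-H: 6 × 401 = 2406
    C=C: 1 × 601 = 601
    H-H: 1 × 448 = 448
    Σ(formed) = 3790 kJ
  ΔH_II = 3878 − 3790 = +88 kJ
ΔH_I − ΔH_II = −875 kJ, so reaction I has the more negative ΔH; |ΔH_I − ΔH_II| = 875 kJ.

Reaction I, by 875 kJ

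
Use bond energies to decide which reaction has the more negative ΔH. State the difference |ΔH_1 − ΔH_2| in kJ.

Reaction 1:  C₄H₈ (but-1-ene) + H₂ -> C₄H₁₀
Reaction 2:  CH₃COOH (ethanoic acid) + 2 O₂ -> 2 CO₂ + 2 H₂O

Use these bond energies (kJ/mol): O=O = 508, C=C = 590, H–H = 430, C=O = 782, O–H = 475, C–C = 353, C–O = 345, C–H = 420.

Reaction 1:
  Bonds broken (reactants):
    C–C: 2 × 353 = 706
    C–H: 8 × 420 = 3360
    C=C: 1 × 590 = 590
    H–H: 1 × 430 = 430
    Σ(broken) = 5086 kJ
  Bonds formed (products):
    C–C: 3 × 353 = 1059
    C–H: 10 × 420 = 4200
    Σ(formed) = 5259 kJ
  ΔH_1 = 5086 − 5259 = −173 kJ
Reaction 2:
  Bonds broken (reactants):
    C–C: 1 × 353 = 353
    C–H: 3 × 420 = 1260
    C–O: 1 × 345 = 345
    C=O: 1 × 782 = 782
    O–H: 1 × 475 = 475
    O=O: 2 × 508 = 1016
    Σ(broken) = 4231 kJ
  Bonds formed (products):
    C=O: 4 × 782 = 3128
    O–H: 4 × 475 = 1900
    Σ(formed) = 5028 kJ
  ΔH_2 = 4231 − 5028 = −797 kJ
ΔH_1 − ΔH_2 = +624 kJ, so reaction 2 has the more negative ΔH; |ΔH_1 − ΔH_2| = 624 kJ.

Reaction 2, by 624 kJ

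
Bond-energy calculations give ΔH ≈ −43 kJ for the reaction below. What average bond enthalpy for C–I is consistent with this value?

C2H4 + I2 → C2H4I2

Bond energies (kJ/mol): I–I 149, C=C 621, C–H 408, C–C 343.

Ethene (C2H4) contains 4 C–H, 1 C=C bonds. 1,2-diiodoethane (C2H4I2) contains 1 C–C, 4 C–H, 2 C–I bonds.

D(C–I) ≈ 235 kJ/mol

Let D be the C–I bond energy.
Σ(broken) = 4×408 + 1×621 + 1×149 = 2402
Σ(formed) = 1×343 + 4×408 + 2×D = 1975 + 2D
ΔH = Σ(broken) − Σ(formed) = (2402) − (1975 + 2D) = +427 − 2D
Setting this equal to −43 kJ gives 2D = 470, so D = 235 kJ/mol.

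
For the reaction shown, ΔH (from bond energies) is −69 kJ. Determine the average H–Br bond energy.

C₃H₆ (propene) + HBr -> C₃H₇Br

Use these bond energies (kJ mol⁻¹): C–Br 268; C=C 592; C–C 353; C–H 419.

D(H–Br) ≈ 379 kJ/mol

Let D be the H–Br bond energy.
Σ(broken) = 1×353 + 6×419 + 1×592 + 1×D = 3459 + D
Σ(formed) = 1×268 + 2×353 + 7×419 = 3907
ΔH = Σ(broken) − Σ(formed) = (3459 + D) − (3907) = −448 + D
Setting this equal to −69 kJ gives D = 379 kJ/mol.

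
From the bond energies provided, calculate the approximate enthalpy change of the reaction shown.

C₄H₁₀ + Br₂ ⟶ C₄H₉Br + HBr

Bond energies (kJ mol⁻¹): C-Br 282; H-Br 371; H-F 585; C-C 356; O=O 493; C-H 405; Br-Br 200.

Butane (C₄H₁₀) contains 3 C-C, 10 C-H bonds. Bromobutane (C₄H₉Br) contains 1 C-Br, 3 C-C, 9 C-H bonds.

ΔH ≈ −48 kJ

Bonds broken (reactants):
  Br-Br: 1 × 200 = 200
  C-C: 3 × 356 = 1068
  C-H: 10 × 405 = 4050
  Σ(broken) = 5318 kJ
Bonds formed (products):
  C-Br: 1 × 282 = 282
  C-C: 3 × 356 = 1068
  C-H: 9 × 405 = 3645
  H-Br: 1 × 371 = 371
  Σ(formed) = 5366 kJ
ΔH = Σ(broken) − Σ(formed) = 5318 − 5366 = −48 kJ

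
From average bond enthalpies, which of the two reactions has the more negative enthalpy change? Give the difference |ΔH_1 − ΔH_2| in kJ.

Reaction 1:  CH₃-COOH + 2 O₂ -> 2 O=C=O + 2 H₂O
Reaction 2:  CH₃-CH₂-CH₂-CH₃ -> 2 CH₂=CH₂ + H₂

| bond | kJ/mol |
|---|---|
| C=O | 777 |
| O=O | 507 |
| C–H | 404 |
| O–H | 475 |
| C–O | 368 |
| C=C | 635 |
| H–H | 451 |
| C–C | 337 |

Reaction 1, by 923 kJ

Reaction 1:
  Bonds broken (reactants):
    C–C: 1 × 337 = 337
    C–H: 3 × 404 = 1212
    C–O: 1 × 368 = 368
    C=O: 1 × 777 = 777
    O–H: 1 × 475 = 475
    O=O: 2 × 507 = 1014
    Σ(broken) = 4183 kJ
  Bonds formed (products):
    C=O: 4 × 777 = 3108
    O–H: 4 × 475 = 1900
    Σ(formed) = 5008 kJ
  ΔH_1 = 4183 − 5008 = −825 kJ
Reaction 2:
  Bonds broken (reactants):
    C–C: 3 × 337 = 1011
    C–H: 10 × 404 = 4040
    Σ(broken) = 5051 kJ
  Bonds formed (products):
    C–H: 8 × 404 = 3232
    C=C: 2 × 635 = 1270
    H–H: 1 × 451 = 451
    Σ(formed) = 4953 kJ
  ΔH_2 = 5051 − 4953 = +98 kJ
ΔH_1 − ΔH_2 = −923 kJ, so reaction 1 has the more negative ΔH; |ΔH_1 − ΔH_2| = 923 kJ.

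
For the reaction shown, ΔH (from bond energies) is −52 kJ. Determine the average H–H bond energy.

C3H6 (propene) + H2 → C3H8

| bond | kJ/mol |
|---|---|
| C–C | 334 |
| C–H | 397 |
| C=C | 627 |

Let D be the H–H bond energy.
Σ(broken) = 1×334 + 6×397 + 1×627 + 1×D = 3343 + D
Σ(formed) = 2×334 + 8×397 = 3844
ΔH = Σ(broken) − Σ(formed) = (3343 + D) − (3844) = −501 + D
Setting this equal to −52 kJ gives D = 449 kJ/mol.

D(H–H) ≈ 449 kJ/mol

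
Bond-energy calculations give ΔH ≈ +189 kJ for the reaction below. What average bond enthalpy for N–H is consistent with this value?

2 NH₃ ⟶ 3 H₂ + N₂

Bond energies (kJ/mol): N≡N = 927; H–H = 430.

Let D be the N–H bond energy.
Σ(broken) = 6×D = 6D
Σ(formed) = 3×430 + 1×927 = 2217
ΔH = Σ(broken) − Σ(formed) = (6D) − (2217) = −2217 + 6D
Setting this equal to +189 kJ gives 6D = 2406, so D = 401 kJ/mol.

D(N–H) ≈ 401 kJ/mol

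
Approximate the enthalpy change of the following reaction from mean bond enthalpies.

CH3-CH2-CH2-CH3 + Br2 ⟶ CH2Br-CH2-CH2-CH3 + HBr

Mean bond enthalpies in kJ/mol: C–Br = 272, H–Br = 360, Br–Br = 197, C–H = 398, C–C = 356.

Bonds broken (reactants):
  Br–Br: 1 × 197 = 197
  C–C: 3 × 356 = 1068
  C–H: 10 × 398 = 3980
  Σ(broken) = 5245 kJ
Bonds formed (products):
  C–Br: 1 × 272 = 272
  C–C: 3 × 356 = 1068
  C–H: 9 × 398 = 3582
  H–Br: 1 × 360 = 360
  Σ(formed) = 5282 kJ
ΔH = Σ(broken) − Σ(formed) = 5245 − 5282 = −37 kJ

ΔH ≈ −37 kJ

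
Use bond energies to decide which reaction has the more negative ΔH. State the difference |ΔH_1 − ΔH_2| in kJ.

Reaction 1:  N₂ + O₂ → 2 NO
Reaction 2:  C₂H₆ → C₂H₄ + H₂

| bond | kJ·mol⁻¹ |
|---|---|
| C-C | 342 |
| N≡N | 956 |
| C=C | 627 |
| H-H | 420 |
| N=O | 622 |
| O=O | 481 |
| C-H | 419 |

Reaction 1:
  Bonds broken (reactants):
    N≡N: 1 × 956 = 956
    O=O: 1 × 481 = 481
    Σ(broken) = 1437 kJ
  Bonds formed (products):
    N=O: 2 × 622 = 1244
    Σ(formed) = 1244 kJ
  ΔH_1 = 1437 − 1244 = +193 kJ
Reaction 2:
  Bonds broken (reactants):
    C-C: 1 × 342 = 342
    C-H: 6 × 419 = 2514
    Σ(broken) = 2856 kJ
  Bonds formed (products):
    C-H: 4 × 419 = 1676
    C=C: 1 × 627 = 627
    H-H: 1 × 420 = 420
    Σ(formed) = 2723 kJ
  ΔH_2 = 2856 − 2723 = +133 kJ
ΔH_1 − ΔH_2 = +60 kJ, so reaction 2 has the more negative ΔH; |ΔH_1 − ΔH_2| = 60 kJ.

Reaction 2, by 60 kJ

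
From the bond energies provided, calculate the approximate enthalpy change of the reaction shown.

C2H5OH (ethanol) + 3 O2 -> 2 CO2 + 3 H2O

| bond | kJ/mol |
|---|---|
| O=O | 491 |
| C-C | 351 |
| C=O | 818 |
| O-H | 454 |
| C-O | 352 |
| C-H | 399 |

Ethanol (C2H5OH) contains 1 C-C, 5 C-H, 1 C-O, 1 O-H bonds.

Bonds broken (reactants):
  C-C: 1 × 351 = 351
  C-H: 5 × 399 = 1995
  C-O: 1 × 352 = 352
  O-H: 1 × 454 = 454
  O=O: 3 × 491 = 1473
  Σ(broken) = 4625 kJ
Bonds formed (products):
  C=O: 4 × 818 = 3272
  O-H: 6 × 454 = 2724
  Σ(formed) = 5996 kJ
ΔH = Σ(broken) − Σ(formed) = 4625 − 5996 = −1371 kJ

ΔH ≈ −1371 kJ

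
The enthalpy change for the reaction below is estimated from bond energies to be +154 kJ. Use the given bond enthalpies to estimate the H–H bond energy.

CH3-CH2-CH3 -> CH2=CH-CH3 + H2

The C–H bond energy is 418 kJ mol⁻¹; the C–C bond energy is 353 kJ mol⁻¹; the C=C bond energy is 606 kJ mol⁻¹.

D(H–H) ≈ 429 kJ/mol

Let D be the H–H bond energy.
Σ(broken) = 2×353 + 8×418 = 4050
Σ(formed) = 1×353 + 6×418 + 1×606 + 1×D = 3467 + D
ΔH = Σ(broken) − Σ(formed) = (4050) − (3467 + D) = +583 − D
Setting this equal to +154 kJ gives D = 429 kJ/mol.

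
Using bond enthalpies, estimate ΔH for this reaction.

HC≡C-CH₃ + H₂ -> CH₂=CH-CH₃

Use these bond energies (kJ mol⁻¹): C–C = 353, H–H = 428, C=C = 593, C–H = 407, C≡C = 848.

ΔH ≈ −131 kJ

Bonds broken (reactants):
  C≡C: 1 × 848 = 848
  C–C: 1 × 353 = 353
  C–H: 4 × 407 = 1628
  H–H: 1 × 428 = 428
  Σ(broken) = 3257 kJ
Bonds formed (products):
  C–C: 1 × 353 = 353
  C–H: 6 × 407 = 2442
  C=C: 1 × 593 = 593
  Σ(formed) = 3388 kJ
ΔH = Σ(broken) − Σ(formed) = 3257 − 3388 = −131 kJ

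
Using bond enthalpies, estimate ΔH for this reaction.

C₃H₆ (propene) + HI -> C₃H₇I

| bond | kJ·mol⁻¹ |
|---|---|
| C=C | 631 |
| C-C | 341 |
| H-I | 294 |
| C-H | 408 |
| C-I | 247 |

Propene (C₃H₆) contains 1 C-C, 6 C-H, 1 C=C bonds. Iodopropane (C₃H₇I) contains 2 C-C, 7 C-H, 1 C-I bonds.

Bonds broken (reactants):
  C-C: 1 × 341 = 341
  C-H: 6 × 408 = 2448
  C=C: 1 × 631 = 631
  H-I: 1 × 294 = 294
  Σ(broken) = 3714 kJ
Bonds formed (products):
  C-C: 2 × 341 = 682
  C-H: 7 × 408 = 2856
  C-I: 1 × 247 = 247
  Σ(formed) = 3785 kJ
ΔH = Σ(broken) − Σ(formed) = 3714 − 3785 = −71 kJ

ΔH ≈ −71 kJ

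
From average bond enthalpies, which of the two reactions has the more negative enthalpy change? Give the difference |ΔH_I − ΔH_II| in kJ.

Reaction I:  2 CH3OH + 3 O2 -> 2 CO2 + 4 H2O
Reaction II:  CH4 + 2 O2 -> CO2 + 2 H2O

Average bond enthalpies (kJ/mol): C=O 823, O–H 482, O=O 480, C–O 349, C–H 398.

Reaction I, by 636 kJ

Reaction I:
  Bonds broken (reactants):
    C–H: 6 × 398 = 2388
    C–O: 2 × 349 = 698
    O–H: 2 × 482 = 964
    O=O: 3 × 480 = 1440
    Σ(broken) = 5490 kJ
  Bonds formed (products):
    C=O: 4 × 823 = 3292
    O–H: 8 × 482 = 3856
    Σ(formed) = 7148 kJ
  ΔH_I = 5490 − 7148 = −1658 kJ
Reaction II:
  Bonds broken (reactants):
    C–H: 4 × 398 = 1592
    O=O: 2 × 480 = 960
    Σ(broken) = 2552 kJ
  Bonds formed (products):
    C=O: 2 × 823 = 1646
    O–H: 4 × 482 = 1928
    Σ(formed) = 3574 kJ
  ΔH_II = 2552 − 3574 = −1022 kJ
ΔH_I − ΔH_II = −636 kJ, so reaction I has the more negative ΔH; |ΔH_I − ΔH_II| = 636 kJ.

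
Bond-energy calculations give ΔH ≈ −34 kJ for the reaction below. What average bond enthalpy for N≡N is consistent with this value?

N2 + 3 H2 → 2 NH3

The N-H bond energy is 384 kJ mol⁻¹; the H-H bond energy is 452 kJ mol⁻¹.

Let D be the N≡N bond energy.
Σ(broken) = 3×452 + 1×D = 1356 + D
Σ(formed) = 6×384 = 2304
ΔH = Σ(broken) − Σ(formed) = (1356 + D) − (2304) = −948 + D
Setting this equal to −34 kJ gives D = 914 kJ/mol.

D(N≡N) ≈ 914 kJ/mol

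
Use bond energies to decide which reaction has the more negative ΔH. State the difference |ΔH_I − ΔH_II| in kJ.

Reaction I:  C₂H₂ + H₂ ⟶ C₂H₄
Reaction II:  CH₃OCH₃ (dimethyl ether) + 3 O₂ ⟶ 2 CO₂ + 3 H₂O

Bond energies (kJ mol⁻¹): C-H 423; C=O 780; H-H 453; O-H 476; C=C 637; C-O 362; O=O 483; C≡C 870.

Reaction I:
  Bonds broken (reactants):
    C≡C: 1 × 870 = 870
    C-H: 2 × 423 = 846
    H-H: 1 × 453 = 453
    Σ(broken) = 2169 kJ
  Bonds formed (products):
    C-H: 4 × 423 = 1692
    C=C: 1 × 637 = 637
    Σ(formed) = 2329 kJ
  ΔH_I = 2169 − 2329 = −160 kJ
Reaction II:
  Bonds broken (reactants):
    C-H: 6 × 423 = 2538
    C-O: 2 × 362 = 724
    O=O: 3 × 483 = 1449
    Σ(broken) = 4711 kJ
  Bonds formed (products):
    C=O: 4 × 780 = 3120
    O-H: 6 × 476 = 2856
    Σ(formed) = 5976 kJ
  ΔH_II = 4711 − 5976 = −1265 kJ
ΔH_I − ΔH_II = +1105 kJ, so reaction II has the more negative ΔH; |ΔH_I − ΔH_II| = 1105 kJ.

Reaction II, by 1105 kJ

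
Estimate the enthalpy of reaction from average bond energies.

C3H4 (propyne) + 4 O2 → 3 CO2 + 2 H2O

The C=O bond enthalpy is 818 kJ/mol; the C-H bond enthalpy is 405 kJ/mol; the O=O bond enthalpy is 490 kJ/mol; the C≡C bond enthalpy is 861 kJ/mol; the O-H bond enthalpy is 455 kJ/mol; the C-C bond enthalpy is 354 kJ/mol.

Bonds broken (reactants):
  C≡C: 1 × 861 = 861
  C-C: 1 × 354 = 354
  C-H: 4 × 405 = 1620
  O=O: 4 × 490 = 1960
  Σ(broken) = 4795 kJ
Bonds formed (products):
  C=O: 6 × 818 = 4908
  O-H: 4 × 455 = 1820
  Σ(formed) = 6728 kJ
ΔH = Σ(broken) − Σ(formed) = 4795 − 6728 = −1933 kJ

ΔH ≈ −1933 kJ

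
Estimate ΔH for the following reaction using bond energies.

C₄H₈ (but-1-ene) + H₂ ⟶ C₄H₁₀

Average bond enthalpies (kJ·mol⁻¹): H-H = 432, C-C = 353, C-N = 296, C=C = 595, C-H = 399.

ΔH ≈ −124 kJ

Bonds broken (reactants):
  C-C: 2 × 353 = 706
  C-H: 8 × 399 = 3192
  C=C: 1 × 595 = 595
  H-H: 1 × 432 = 432
  Σ(broken) = 4925 kJ
Bonds formed (products):
  C-C: 3 × 353 = 1059
  C-H: 10 × 399 = 3990
  Σ(formed) = 5049 kJ
ΔH = Σ(broken) − Σ(formed) = 4925 − 5049 = −124 kJ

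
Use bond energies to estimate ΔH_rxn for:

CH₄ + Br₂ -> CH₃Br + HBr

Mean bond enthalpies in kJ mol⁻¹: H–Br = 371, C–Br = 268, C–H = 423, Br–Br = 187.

Bonds broken (reactants):
  Br–Br: 1 × 187 = 187
  C–H: 4 × 423 = 1692
  Σ(broken) = 1879 kJ
Bonds formed (products):
  C–Br: 1 × 268 = 268
  C–H: 3 × 423 = 1269
  H–Br: 1 × 371 = 371
  Σ(formed) = 1908 kJ
ΔH = Σ(broken) − Σ(formed) = 1879 − 1908 = −29 kJ

ΔH ≈ −29 kJ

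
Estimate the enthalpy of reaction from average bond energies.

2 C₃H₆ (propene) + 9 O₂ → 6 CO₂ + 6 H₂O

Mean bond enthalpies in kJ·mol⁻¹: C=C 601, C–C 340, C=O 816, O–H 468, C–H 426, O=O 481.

Bonds broken (reactants):
  C–C: 2 × 340 = 680
  C–H: 12 × 426 = 5112
  C=C: 2 × 601 = 1202
  O=O: 9 × 481 = 4329
  Σ(broken) = 11323 kJ
Bonds formed (products):
  C=O: 12 × 816 = 9792
  O–H: 12 × 468 = 5616
  Σ(formed) = 15408 kJ
ΔH = Σ(broken) − Σ(formed) = 11323 − 15408 = −4085 kJ

ΔH ≈ −4085 kJ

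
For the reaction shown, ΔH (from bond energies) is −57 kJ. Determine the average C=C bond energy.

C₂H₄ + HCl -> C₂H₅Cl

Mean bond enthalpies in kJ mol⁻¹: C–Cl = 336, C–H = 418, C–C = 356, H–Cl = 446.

Let D be the C=C bond energy.
Σ(broken) = 4×418 + 1×D + 1×446 = 2118 + D
Σ(formed) = 1×356 + 1×336 + 5×418 = 2782
ΔH = Σ(broken) − Σ(formed) = (2118 + D) − (2782) = −664 + D
Setting this equal to −57 kJ gives D = 607 kJ/mol.

D(C=C) ≈ 607 kJ/mol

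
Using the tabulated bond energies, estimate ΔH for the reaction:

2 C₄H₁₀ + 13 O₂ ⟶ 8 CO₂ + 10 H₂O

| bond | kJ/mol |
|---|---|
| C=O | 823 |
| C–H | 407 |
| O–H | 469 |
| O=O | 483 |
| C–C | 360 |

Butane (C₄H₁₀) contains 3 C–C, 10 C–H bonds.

Bonds broken (reactants):
  C–C: 6 × 360 = 2160
  C–H: 20 × 407 = 8140
  O=O: 13 × 483 = 6279
  Σ(broken) = 16579 kJ
Bonds formed (products):
  C=O: 16 × 823 = 13168
  O–H: 20 × 469 = 9380
  Σ(formed) = 22548 kJ
ΔH = Σ(broken) − Σ(formed) = 16579 − 22548 = −5969 kJ

ΔH ≈ −5969 kJ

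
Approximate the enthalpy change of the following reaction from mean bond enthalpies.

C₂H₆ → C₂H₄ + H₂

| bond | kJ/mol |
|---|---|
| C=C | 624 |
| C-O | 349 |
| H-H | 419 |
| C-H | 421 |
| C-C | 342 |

Bonds broken (reactants):
  C-C: 1 × 342 = 342
  C-H: 6 × 421 = 2526
  Σ(broken) = 2868 kJ
Bonds formed (products):
  C-H: 4 × 421 = 1684
  C=C: 1 × 624 = 624
  H-H: 1 × 419 = 419
  Σ(formed) = 2727 kJ
ΔH = Σ(broken) − Σ(formed) = 2868 − 2727 = +141 kJ

ΔH ≈ +141 kJ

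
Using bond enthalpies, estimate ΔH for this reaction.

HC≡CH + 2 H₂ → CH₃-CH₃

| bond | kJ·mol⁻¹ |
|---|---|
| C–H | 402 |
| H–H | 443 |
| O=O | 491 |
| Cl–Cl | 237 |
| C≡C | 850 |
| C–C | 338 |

ΔH ≈ −210 kJ

Bonds broken (reactants):
  C≡C: 1 × 850 = 850
  C–H: 2 × 402 = 804
  H–H: 2 × 443 = 886
  Σ(broken) = 2540 kJ
Bonds formed (products):
  C–C: 1 × 338 = 338
  C–H: 6 × 402 = 2412
  Σ(formed) = 2750 kJ
ΔH = Σ(broken) − Σ(formed) = 2540 − 2750 = −210 kJ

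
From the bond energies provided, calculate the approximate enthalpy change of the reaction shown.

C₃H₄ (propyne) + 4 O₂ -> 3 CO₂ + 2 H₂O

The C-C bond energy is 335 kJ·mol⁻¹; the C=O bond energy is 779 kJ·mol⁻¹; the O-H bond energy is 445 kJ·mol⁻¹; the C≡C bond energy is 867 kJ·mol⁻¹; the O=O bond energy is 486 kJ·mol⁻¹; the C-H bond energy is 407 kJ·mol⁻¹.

ΔH ≈ −1680 kJ

Bonds broken (reactants):
  C≡C: 1 × 867 = 867
  C-C: 1 × 335 = 335
  C-H: 4 × 407 = 1628
  O=O: 4 × 486 = 1944
  Σ(broken) = 4774 kJ
Bonds formed (products):
  C=O: 6 × 779 = 4674
  O-H: 4 × 445 = 1780
  Σ(formed) = 6454 kJ
ΔH = Σ(broken) − Σ(formed) = 4774 − 6454 = −1680 kJ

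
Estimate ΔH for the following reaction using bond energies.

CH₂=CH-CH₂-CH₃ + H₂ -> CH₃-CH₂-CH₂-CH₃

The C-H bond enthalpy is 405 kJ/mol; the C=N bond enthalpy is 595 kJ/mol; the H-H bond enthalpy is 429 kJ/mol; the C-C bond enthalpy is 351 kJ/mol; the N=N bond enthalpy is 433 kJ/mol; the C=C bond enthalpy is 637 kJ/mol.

Bonds broken (reactants):
  C-C: 2 × 351 = 702
  C-H: 8 × 405 = 3240
  C=C: 1 × 637 = 637
  H-H: 1 × 429 = 429
  Σ(broken) = 5008 kJ
Bonds formed (products):
  C-C: 3 × 351 = 1053
  C-H: 10 × 405 = 4050
  Σ(formed) = 5103 kJ
ΔH = Σ(broken) − Σ(formed) = 5008 − 5103 = −95 kJ

ΔH ≈ −95 kJ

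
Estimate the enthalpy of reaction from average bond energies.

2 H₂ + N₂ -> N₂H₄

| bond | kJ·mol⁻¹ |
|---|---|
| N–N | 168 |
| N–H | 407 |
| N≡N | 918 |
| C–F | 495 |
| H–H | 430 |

ΔH ≈ −18 kJ

Bonds broken (reactants):
  H–H: 2 × 430 = 860
  N≡N: 1 × 918 = 918
  Σ(broken) = 1778 kJ
Bonds formed (products):
  N–H: 4 × 407 = 1628
  N–N: 1 × 168 = 168
  Σ(formed) = 1796 kJ
ΔH = Σ(broken) − Σ(formed) = 1778 − 1796 = −18 kJ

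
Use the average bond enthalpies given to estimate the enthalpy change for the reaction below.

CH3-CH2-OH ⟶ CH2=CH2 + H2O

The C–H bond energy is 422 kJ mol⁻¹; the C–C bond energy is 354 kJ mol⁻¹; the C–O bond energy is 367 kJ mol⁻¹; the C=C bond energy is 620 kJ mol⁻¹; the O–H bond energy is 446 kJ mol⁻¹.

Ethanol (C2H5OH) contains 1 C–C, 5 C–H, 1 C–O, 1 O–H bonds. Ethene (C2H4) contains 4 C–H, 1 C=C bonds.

ΔH ≈ +77 kJ

Bonds broken (reactants):
  C–C: 1 × 354 = 354
  C–H: 5 × 422 = 2110
  C–O: 1 × 367 = 367
  O–H: 1 × 446 = 446
  Σ(broken) = 3277 kJ
Bonds formed (products):
  C–H: 4 × 422 = 1688
  C=C: 1 × 620 = 620
  O–H: 2 × 446 = 892
  Σ(formed) = 3200 kJ
ΔH = Σ(broken) − Σ(formed) = 3277 − 3200 = +77 kJ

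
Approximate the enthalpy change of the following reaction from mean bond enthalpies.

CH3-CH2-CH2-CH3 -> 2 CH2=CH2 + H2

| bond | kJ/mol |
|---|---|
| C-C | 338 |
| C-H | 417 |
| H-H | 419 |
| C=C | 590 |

ΔH ≈ +249 kJ

Bonds broken (reactants):
  C-C: 3 × 338 = 1014
  C-H: 10 × 417 = 4170
  Σ(broken) = 5184 kJ
Bonds formed (products):
  C-H: 8 × 417 = 3336
  C=C: 2 × 590 = 1180
  H-H: 1 × 419 = 419
  Σ(formed) = 4935 kJ
ΔH = Σ(broken) − Σ(formed) = 5184 − 4935 = +249 kJ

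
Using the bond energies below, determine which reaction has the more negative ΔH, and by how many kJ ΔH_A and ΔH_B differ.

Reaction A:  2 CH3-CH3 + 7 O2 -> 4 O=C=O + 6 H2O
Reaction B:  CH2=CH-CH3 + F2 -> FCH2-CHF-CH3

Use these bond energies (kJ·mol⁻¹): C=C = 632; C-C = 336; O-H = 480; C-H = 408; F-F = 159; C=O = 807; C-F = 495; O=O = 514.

Reaction A:
  Bonds broken (reactants):
    C-C: 2 × 336 = 672
    C-H: 12 × 408 = 4896
    O=O: 7 × 514 = 3598
    Σ(broken) = 9166 kJ
  Bonds formed (products):
    C=O: 8 × 807 = 6456
    O-H: 12 × 480 = 5760
    Σ(formed) = 12216 kJ
  ΔH_A = 9166 − 12216 = −3050 kJ
Reaction B:
  Bonds broken (reactants):
    C-C: 1 × 336 = 336
    C-H: 6 × 408 = 2448
    C=C: 1 × 632 = 632
    F-F: 1 × 159 = 159
    Σ(broken) = 3575 kJ
  Bonds formed (products):
    C-C: 2 × 336 = 672
    C-F: 2 × 495 = 990
    C-H: 6 × 408 = 2448
    Σ(formed) = 4110 kJ
  ΔH_B = 3575 − 4110 = −535 kJ
ΔH_A − ΔH_B = −2515 kJ, so reaction A has the more negative ΔH; |ΔH_A − ΔH_B| = 2515 kJ.

Reaction A, by 2515 kJ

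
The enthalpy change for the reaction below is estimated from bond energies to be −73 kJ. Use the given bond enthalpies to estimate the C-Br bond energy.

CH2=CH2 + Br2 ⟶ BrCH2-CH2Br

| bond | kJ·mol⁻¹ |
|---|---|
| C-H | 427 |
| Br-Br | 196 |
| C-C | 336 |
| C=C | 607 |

D(C-Br) ≈ 270 kJ/mol

Let D be the C-Br bond energy.
Σ(broken) = 1×196 + 4×427 + 1×607 = 2511
Σ(formed) = 2×D + 1×336 + 4×427 = 2044 + 2D
ΔH = Σ(broken) − Σ(formed) = (2511) − (2044 + 2D) = +467 − 2D
Setting this equal to −73 kJ gives 2D = 540, so D = 270 kJ/mol.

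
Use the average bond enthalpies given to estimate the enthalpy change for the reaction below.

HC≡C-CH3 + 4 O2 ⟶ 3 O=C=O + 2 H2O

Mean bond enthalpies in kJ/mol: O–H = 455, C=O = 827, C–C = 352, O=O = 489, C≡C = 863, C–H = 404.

Bonds broken (reactants):
  C≡C: 1 × 863 = 863
  C–C: 1 × 352 = 352
  C–H: 4 × 404 = 1616
  O=O: 4 × 489 = 1956
  Σ(broken) = 4787 kJ
Bonds formed (products):
  C=O: 6 × 827 = 4962
  O–H: 4 × 455 = 1820
  Σ(formed) = 6782 kJ
ΔH = Σ(broken) − Σ(formed) = 4787 − 6782 = −1995 kJ

ΔH ≈ −1995 kJ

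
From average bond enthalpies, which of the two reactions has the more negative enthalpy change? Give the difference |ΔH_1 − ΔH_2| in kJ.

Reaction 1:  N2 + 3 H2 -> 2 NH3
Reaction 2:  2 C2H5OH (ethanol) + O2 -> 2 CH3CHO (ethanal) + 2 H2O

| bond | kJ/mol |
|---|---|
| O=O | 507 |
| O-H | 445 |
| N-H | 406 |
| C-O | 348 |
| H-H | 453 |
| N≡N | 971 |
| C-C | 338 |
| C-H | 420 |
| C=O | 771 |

Reaction 2, by 283 kJ

Reaction 1:
  Bonds broken (reactants):
    H-H: 3 × 453 = 1359
    N≡N: 1 × 971 = 971
    Σ(broken) = 2330 kJ
  Bonds formed (products):
    N-H: 6 × 406 = 2436
    Σ(formed) = 2436 kJ
  ΔH_1 = 2330 − 2436 = −106 kJ
Reaction 2:
  Bonds broken (reactants):
    C-C: 2 × 338 = 676
    C-H: 10 × 420 = 4200
    C-O: 2 × 348 = 696
    O-H: 2 × 445 = 890
    O=O: 1 × 507 = 507
    Σ(broken) = 6969 kJ
  Bonds formed (products):
    C-C: 2 × 338 = 676
    C-H: 8 × 420 = 3360
    C=O: 2 × 771 = 1542
    O-H: 4 × 445 = 1780
    Σ(formed) = 7358 kJ
  ΔH_2 = 6969 − 7358 = −389 kJ
ΔH_1 − ΔH_2 = +283 kJ, so reaction 2 has the more negative ΔH; |ΔH_1 − ΔH_2| = 283 kJ.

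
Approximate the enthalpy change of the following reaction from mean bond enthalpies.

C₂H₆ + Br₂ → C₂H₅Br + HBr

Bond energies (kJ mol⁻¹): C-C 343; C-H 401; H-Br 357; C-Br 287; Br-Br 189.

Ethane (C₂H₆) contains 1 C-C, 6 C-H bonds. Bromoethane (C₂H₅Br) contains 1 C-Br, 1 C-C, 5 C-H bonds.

ΔH ≈ −54 kJ

Bonds broken (reactants):
  Br-Br: 1 × 189 = 189
  C-C: 1 × 343 = 343
  C-H: 6 × 401 = 2406
  Σ(broken) = 2938 kJ
Bonds formed (products):
  C-Br: 1 × 287 = 287
  C-C: 1 × 343 = 343
  C-H: 5 × 401 = 2005
  H-Br: 1 × 357 = 357
  Σ(formed) = 2992 kJ
ΔH = Σ(broken) − Σ(formed) = 2938 − 2992 = −54 kJ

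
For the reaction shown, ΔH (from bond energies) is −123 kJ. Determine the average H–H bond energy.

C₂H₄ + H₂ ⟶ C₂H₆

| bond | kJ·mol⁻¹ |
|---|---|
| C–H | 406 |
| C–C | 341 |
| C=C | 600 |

D(H–H) ≈ 430 kJ/mol

Let D be the H–H bond energy.
Σ(broken) = 4×406 + 1×600 + 1×D = 2224 + D
Σ(formed) = 1×341 + 6×406 = 2777
ΔH = Σ(broken) − Σ(formed) = (2224 + D) − (2777) = −553 + D
Setting this equal to −123 kJ gives D = 430 kJ/mol.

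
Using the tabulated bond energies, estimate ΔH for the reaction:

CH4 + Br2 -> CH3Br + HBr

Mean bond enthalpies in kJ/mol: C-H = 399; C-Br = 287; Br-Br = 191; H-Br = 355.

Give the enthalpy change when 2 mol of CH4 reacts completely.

Bonds broken (reactants):
  Br-Br: 1 × 191 = 191
  C-H: 4 × 399 = 1596
  Σ(broken) = 1787 kJ
Bonds formed (products):
  C-Br: 1 × 287 = 287
  C-H: 3 × 399 = 1197
  H-Br: 1 × 355 = 355
  Σ(formed) = 1839 kJ
ΔH = Σ(broken) − Σ(formed) = 1787 − 1839 = −52 kJ
For 2× the reaction as written: 2 × (−52) = −104 kJ

ΔH = −104 kJ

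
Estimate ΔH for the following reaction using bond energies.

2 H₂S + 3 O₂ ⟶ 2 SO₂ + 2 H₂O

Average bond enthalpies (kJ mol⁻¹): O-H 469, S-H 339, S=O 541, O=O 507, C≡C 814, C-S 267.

Bonds broken (reactants):
  O=O: 3 × 507 = 1521
  S-H: 4 × 339 = 1356
  Σ(broken) = 2877 kJ
Bonds formed (products):
  O-H: 4 × 469 = 1876
  S=O: 4 × 541 = 2164
  Σ(formed) = 4040 kJ
ΔH = Σ(broken) − Σ(formed) = 2877 − 4040 = −1163 kJ

ΔH ≈ −1163 kJ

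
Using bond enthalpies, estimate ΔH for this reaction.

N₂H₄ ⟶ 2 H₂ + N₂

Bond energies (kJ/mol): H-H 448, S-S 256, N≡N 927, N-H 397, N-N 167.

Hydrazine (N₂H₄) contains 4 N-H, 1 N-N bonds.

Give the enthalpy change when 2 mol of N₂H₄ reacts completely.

ΔH = −136 kJ

Bonds broken (reactants):
  N-H: 4 × 397 = 1588
  N-N: 1 × 167 = 167
  Σ(broken) = 1755 kJ
Bonds formed (products):
  H-H: 2 × 448 = 896
  N≡N: 1 × 927 = 927
  Σ(formed) = 1823 kJ
ΔH = Σ(broken) − Σ(formed) = 1755 − 1823 = −68 kJ
For 2× the reaction as written: 2 × (−68) = −136 kJ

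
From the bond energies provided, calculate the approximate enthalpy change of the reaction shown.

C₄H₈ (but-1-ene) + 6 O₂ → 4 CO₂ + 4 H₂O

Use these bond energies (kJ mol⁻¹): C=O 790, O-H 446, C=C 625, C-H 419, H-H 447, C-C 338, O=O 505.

Bonds broken (reactants):
  C-C: 2 × 338 = 676
  C-H: 8 × 419 = 3352
  C=C: 1 × 625 = 625
  O=O: 6 × 505 = 3030
  Σ(broken) = 7683 kJ
Bonds formed (products):
  C=O: 8 × 790 = 6320
  O-H: 8 × 446 = 3568
  Σ(formed) = 9888 kJ
ΔH = Σ(broken) − Σ(formed) = 7683 − 9888 = −2205 kJ

ΔH ≈ −2205 kJ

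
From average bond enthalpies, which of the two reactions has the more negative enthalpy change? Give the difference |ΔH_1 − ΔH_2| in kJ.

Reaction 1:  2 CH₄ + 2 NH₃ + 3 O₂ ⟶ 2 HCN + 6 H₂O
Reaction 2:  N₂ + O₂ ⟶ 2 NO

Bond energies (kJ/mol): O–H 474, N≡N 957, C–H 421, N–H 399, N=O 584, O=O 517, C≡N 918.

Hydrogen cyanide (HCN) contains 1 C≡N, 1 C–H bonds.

Reaction 1, by 1359 kJ

Reaction 1:
  Bonds broken (reactants):
    C–H: 8 × 421 = 3368
    N–H: 6 × 399 = 2394
    O=O: 3 × 517 = 1551
    Σ(broken) = 7313 kJ
  Bonds formed (products):
    C≡N: 2 × 918 = 1836
    C–H: 2 × 421 = 842
    O–H: 12 × 474 = 5688
    Σ(formed) = 8366 kJ
  ΔH_1 = 7313 − 8366 = −1053 kJ
Reaction 2:
  Bonds broken (reactants):
    N≡N: 1 × 957 = 957
    O=O: 1 × 517 = 517
    Σ(broken) = 1474 kJ
  Bonds formed (products):
    N=O: 2 × 584 = 1168
    Σ(formed) = 1168 kJ
  ΔH_2 = 1474 − 1168 = +306 kJ
ΔH_1 − ΔH_2 = −1359 kJ, so reaction 1 has the more negative ΔH; |ΔH_1 − ΔH_2| = 1359 kJ.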